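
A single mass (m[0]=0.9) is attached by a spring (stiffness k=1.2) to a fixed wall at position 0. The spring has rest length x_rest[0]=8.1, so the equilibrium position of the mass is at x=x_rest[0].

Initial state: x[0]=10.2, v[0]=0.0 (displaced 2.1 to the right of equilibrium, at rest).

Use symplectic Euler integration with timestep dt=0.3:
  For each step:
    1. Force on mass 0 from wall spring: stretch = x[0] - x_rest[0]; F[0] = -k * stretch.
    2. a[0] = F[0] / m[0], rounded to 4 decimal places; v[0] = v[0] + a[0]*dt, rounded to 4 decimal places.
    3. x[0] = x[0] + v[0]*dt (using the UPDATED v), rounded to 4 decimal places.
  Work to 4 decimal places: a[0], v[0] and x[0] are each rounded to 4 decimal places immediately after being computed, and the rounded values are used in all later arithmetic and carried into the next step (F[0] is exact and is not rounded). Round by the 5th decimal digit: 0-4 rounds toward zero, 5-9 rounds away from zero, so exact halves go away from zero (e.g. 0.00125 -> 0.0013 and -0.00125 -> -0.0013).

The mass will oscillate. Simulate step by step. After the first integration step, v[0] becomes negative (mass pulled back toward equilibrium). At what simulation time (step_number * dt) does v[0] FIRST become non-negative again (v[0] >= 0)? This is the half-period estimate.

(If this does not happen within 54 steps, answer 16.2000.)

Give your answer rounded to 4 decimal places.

Answer: 3.0000

Derivation:
Step 0: x=[10.2000] v=[0.0000]
Step 1: x=[9.9480] v=[-0.8400]
Step 2: x=[9.4742] v=[-1.5792]
Step 3: x=[8.8355] v=[-2.1289]
Step 4: x=[8.1086] v=[-2.4231]
Step 5: x=[7.3806] v=[-2.4266]
Step 6: x=[6.7390] v=[-2.1388]
Step 7: x=[6.2607] v=[-1.5944]
Step 8: x=[6.0031] v=[-0.8587]
Step 9: x=[5.9971] v=[-0.0199]
Step 10: x=[6.2435] v=[0.8213]
First v>=0 after going negative at step 10, time=3.0000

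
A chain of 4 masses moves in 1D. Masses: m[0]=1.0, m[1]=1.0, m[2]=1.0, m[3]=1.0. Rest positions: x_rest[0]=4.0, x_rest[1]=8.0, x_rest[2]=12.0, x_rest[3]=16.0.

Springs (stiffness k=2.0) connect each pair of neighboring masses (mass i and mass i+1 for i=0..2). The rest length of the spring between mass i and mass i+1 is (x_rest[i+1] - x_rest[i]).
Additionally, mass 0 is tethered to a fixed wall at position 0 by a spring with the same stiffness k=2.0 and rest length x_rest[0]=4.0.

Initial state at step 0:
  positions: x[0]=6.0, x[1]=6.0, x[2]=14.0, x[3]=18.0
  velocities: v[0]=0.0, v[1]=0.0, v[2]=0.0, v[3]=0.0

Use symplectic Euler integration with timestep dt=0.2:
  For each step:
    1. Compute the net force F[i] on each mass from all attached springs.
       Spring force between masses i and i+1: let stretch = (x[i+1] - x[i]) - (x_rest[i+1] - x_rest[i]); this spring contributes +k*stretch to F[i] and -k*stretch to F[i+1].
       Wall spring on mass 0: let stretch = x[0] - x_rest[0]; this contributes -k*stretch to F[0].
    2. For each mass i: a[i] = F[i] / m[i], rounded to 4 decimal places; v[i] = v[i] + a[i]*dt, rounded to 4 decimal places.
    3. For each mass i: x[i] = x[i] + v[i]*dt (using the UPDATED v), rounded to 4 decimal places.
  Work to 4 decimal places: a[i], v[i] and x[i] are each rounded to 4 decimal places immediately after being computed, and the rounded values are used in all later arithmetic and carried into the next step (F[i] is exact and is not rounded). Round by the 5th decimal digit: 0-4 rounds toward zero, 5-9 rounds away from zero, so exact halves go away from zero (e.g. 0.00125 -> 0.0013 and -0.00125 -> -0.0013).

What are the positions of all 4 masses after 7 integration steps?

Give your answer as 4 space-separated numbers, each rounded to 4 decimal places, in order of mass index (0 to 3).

Answer: 2.9261 10.5777 12.6705 16.4346

Derivation:
Step 0: x=[6.0000 6.0000 14.0000 18.0000] v=[0.0000 0.0000 0.0000 0.0000]
Step 1: x=[5.5200 6.6400 13.6800 18.0000] v=[-2.4000 3.2000 -1.6000 0.0000]
Step 2: x=[4.6880 7.7536 13.1424 17.9744] v=[-4.1600 5.5680 -2.6880 -0.1280]
Step 3: x=[3.7262 9.0531 12.5603 17.8822] v=[-4.8090 6.4973 -2.9107 -0.4608]
Step 4: x=[2.8925 10.2070 12.1233 17.6843] v=[-4.1687 5.7694 -2.1848 -0.9896]
Step 5: x=[2.4125 10.9290 11.9779 17.3615] v=[-2.3999 3.6101 -0.7269 -1.6140]
Step 6: x=[2.4208 11.0536 12.1793 16.9280] v=[0.0417 0.6231 1.0070 -2.1674]
Step 7: x=[2.9261 10.5777 12.6705 16.4346] v=[2.5265 -2.3797 2.4562 -2.4669]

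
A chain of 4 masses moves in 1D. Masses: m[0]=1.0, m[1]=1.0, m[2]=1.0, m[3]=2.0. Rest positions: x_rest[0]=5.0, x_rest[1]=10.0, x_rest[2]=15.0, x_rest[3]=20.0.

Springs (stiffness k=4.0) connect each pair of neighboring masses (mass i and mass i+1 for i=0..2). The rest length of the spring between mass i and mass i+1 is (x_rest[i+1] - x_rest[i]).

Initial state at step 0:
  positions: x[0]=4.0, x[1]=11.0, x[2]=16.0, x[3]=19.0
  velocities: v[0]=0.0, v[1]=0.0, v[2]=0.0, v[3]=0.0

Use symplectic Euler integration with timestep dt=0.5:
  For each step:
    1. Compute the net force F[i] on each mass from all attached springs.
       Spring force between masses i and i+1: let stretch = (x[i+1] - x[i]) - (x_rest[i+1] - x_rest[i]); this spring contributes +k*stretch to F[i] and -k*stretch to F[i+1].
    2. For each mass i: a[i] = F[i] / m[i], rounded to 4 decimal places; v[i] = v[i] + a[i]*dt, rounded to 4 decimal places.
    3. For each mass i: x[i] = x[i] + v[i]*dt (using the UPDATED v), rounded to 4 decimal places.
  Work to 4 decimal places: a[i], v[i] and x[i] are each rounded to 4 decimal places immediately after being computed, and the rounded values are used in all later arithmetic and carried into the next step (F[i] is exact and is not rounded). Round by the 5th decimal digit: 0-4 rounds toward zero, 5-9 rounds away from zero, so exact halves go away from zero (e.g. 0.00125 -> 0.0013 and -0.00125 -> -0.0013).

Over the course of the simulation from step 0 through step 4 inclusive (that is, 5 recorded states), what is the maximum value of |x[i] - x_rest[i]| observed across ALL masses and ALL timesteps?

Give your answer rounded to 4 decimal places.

Answer: 2.0000

Derivation:
Step 0: x=[4.0000 11.0000 16.0000 19.0000] v=[0.0000 0.0000 0.0000 0.0000]
Step 1: x=[6.0000 9.0000 14.0000 20.0000] v=[4.0000 -4.0000 -4.0000 2.0000]
Step 2: x=[6.0000 9.0000 13.0000 20.5000] v=[0.0000 0.0000 -2.0000 1.0000]
Step 3: x=[4.0000 10.0000 15.5000 19.7500] v=[-4.0000 2.0000 5.0000 -1.5000]
Step 4: x=[3.0000 10.5000 16.7500 19.3750] v=[-2.0000 1.0000 2.5000 -0.7500]
Max displacement = 2.0000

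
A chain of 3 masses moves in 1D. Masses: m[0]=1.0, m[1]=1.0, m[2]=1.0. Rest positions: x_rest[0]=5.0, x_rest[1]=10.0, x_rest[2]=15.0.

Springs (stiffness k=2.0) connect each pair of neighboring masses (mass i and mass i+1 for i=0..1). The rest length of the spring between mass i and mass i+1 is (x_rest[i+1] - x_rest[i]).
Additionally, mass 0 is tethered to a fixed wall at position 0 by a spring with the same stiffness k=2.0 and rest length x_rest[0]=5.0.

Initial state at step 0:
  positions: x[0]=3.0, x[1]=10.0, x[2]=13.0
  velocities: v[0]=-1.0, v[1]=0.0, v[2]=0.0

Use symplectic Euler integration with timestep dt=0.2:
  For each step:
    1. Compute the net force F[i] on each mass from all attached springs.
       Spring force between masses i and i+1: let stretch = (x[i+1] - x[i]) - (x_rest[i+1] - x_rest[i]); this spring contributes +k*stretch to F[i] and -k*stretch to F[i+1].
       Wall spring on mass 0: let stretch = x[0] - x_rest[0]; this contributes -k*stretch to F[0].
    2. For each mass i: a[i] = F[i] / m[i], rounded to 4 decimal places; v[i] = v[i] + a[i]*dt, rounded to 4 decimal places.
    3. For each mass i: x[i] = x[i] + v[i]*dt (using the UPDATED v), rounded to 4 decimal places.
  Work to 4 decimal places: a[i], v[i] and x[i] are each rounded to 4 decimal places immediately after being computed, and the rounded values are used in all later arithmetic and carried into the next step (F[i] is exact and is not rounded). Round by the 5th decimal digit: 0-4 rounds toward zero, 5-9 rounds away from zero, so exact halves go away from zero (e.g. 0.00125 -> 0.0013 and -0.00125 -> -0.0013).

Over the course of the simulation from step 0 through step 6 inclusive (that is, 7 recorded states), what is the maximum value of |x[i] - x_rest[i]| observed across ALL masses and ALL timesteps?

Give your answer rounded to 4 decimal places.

Answer: 2.4933

Derivation:
Step 0: x=[3.0000 10.0000 13.0000] v=[-1.0000 0.0000 0.0000]
Step 1: x=[3.1200 9.6800 13.1600] v=[0.6000 -1.6000 0.8000]
Step 2: x=[3.5152 9.1136 13.4416] v=[1.9760 -2.8320 1.4080]
Step 3: x=[4.0771 8.4456 13.7770] v=[2.8093 -3.3402 1.6768]
Step 4: x=[4.6623 7.8546 14.0858] v=[2.9259 -2.9550 1.5442]
Step 5: x=[5.1299 7.5067 14.2961] v=[2.3379 -1.7394 1.0517]
Step 6: x=[5.3772 7.5118 14.3633] v=[1.2367 0.0256 0.3359]
Max displacement = 2.4933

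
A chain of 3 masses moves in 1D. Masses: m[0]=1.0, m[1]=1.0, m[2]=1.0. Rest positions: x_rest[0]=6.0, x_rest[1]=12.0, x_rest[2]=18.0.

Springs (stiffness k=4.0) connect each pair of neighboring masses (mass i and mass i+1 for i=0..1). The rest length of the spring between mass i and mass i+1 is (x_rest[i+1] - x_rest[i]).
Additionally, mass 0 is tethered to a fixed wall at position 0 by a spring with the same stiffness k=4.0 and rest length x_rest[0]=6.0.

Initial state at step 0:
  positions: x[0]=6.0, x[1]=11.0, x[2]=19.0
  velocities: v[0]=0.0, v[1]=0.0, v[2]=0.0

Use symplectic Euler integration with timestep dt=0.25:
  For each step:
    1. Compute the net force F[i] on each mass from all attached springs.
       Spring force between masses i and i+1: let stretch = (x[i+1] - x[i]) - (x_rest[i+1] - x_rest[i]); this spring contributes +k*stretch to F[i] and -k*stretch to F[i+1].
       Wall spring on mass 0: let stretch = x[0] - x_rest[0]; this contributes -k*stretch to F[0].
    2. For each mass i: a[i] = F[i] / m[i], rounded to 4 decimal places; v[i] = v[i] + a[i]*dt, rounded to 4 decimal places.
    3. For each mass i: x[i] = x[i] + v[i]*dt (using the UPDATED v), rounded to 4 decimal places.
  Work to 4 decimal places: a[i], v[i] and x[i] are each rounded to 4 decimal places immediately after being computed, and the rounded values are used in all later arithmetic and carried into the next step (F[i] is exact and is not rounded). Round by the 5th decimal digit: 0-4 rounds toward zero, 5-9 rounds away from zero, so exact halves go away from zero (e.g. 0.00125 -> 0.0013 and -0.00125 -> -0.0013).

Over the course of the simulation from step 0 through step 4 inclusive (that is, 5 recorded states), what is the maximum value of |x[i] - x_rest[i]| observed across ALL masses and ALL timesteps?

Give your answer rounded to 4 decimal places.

Answer: 1.1250

Derivation:
Step 0: x=[6.0000 11.0000 19.0000] v=[0.0000 0.0000 0.0000]
Step 1: x=[5.7500 11.7500 18.5000] v=[-1.0000 3.0000 -2.0000]
Step 2: x=[5.5625 12.6875 17.8125] v=[-0.7500 3.7500 -2.7500]
Step 3: x=[5.7656 13.1250 17.3438] v=[0.8125 1.7500 -1.8750]
Step 4: x=[6.3672 12.7774 17.3204] v=[2.4063 -1.3906 -0.0938]
Max displacement = 1.1250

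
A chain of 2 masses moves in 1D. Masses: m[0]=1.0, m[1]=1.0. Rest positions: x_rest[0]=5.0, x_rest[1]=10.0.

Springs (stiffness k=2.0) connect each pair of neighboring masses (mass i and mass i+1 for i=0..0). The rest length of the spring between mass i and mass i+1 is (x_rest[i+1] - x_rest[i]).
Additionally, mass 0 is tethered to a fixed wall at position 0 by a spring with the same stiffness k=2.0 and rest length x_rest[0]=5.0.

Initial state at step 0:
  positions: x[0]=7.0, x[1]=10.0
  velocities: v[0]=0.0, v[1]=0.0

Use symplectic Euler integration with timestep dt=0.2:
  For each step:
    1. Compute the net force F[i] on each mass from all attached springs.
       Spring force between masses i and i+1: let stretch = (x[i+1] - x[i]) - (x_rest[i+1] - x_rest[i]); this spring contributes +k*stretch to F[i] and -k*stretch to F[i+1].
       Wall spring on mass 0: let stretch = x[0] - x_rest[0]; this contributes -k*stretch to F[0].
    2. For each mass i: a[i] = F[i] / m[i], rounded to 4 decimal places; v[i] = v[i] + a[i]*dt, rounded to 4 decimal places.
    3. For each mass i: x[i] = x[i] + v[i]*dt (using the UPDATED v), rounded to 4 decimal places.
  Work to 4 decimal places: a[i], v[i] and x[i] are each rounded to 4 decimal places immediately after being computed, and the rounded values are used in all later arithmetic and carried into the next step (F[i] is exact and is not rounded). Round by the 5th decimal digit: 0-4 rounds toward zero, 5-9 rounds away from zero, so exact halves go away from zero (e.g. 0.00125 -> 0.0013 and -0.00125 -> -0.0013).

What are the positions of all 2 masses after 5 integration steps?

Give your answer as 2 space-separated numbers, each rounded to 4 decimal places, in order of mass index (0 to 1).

Answer: 4.0917 11.2702

Derivation:
Step 0: x=[7.0000 10.0000] v=[0.0000 0.0000]
Step 1: x=[6.6800 10.1600] v=[-1.6000 0.8000]
Step 2: x=[6.1040 10.4416] v=[-2.8800 1.4080]
Step 3: x=[5.3867 10.7762] v=[-3.5866 1.6730]
Step 4: x=[4.6696 11.0796] v=[-3.5855 1.5172]
Step 5: x=[4.0917 11.2702] v=[-2.8893 0.9532]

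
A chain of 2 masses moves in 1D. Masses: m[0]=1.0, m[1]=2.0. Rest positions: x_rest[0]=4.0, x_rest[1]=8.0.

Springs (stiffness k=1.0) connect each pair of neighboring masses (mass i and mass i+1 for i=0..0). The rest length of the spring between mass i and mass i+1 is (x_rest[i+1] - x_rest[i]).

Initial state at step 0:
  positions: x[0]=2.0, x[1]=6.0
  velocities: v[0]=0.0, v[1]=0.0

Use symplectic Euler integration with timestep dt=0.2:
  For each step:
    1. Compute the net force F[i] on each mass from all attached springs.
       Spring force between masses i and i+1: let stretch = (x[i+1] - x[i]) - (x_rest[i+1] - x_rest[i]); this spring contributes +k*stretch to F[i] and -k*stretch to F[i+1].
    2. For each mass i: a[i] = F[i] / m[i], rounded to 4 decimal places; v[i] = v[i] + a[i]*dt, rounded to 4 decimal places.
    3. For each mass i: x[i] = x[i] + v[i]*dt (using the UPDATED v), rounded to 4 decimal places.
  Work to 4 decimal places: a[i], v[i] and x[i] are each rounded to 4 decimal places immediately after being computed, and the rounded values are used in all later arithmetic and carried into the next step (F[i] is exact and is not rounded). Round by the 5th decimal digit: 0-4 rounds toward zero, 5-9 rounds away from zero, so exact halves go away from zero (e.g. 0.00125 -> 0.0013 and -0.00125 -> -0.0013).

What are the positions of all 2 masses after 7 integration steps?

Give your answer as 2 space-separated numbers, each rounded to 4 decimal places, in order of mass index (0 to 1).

Step 0: x=[2.0000 6.0000] v=[0.0000 0.0000]
Step 1: x=[2.0000 6.0000] v=[0.0000 0.0000]
Step 2: x=[2.0000 6.0000] v=[0.0000 0.0000]
Step 3: x=[2.0000 6.0000] v=[0.0000 0.0000]
Step 4: x=[2.0000 6.0000] v=[0.0000 0.0000]
Step 5: x=[2.0000 6.0000] v=[0.0000 0.0000]
Step 6: x=[2.0000 6.0000] v=[0.0000 0.0000]
Step 7: x=[2.0000 6.0000] v=[0.0000 0.0000]

Answer: 2.0000 6.0000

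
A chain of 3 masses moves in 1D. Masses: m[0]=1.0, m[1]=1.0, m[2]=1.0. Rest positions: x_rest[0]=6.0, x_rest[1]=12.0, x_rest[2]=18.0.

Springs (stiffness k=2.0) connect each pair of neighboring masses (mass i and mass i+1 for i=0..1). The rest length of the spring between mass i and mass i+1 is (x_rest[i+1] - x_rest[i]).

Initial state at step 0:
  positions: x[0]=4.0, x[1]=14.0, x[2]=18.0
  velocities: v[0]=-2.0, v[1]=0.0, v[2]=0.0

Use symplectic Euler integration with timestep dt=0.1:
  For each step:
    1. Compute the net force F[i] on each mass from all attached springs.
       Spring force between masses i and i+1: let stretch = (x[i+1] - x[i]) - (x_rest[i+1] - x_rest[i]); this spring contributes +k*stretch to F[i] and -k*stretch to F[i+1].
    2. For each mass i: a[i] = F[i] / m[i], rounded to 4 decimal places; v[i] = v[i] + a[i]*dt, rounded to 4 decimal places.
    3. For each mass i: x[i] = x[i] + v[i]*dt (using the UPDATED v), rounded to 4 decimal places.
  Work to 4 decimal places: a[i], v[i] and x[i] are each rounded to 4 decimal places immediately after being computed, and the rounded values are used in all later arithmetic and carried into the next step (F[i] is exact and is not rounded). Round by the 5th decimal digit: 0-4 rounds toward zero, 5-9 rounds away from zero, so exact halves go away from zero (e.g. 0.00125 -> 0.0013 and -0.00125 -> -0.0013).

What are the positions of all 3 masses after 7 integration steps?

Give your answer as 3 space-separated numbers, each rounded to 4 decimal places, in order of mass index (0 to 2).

Step 0: x=[4.0000 14.0000 18.0000] v=[-2.0000 0.0000 0.0000]
Step 1: x=[3.8800 13.8800 18.0400] v=[-1.2000 -1.2000 0.4000]
Step 2: x=[3.8400 13.6432 18.1168] v=[-0.4000 -2.3680 0.7680]
Step 3: x=[3.8761 13.2998 18.2241] v=[0.3606 -3.4339 1.0733]
Step 4: x=[3.9806 12.8664 18.3529] v=[1.0453 -4.3338 1.2884]
Step 5: x=[4.1429 12.3650 18.4920] v=[1.6225 -5.0137 1.3911]
Step 6: x=[4.3496 11.8217 18.6286] v=[2.0669 -5.4327 1.3657]
Step 7: x=[4.5857 11.2651 18.7490] v=[2.3613 -5.5657 1.2043]

Answer: 4.5857 11.2651 18.7490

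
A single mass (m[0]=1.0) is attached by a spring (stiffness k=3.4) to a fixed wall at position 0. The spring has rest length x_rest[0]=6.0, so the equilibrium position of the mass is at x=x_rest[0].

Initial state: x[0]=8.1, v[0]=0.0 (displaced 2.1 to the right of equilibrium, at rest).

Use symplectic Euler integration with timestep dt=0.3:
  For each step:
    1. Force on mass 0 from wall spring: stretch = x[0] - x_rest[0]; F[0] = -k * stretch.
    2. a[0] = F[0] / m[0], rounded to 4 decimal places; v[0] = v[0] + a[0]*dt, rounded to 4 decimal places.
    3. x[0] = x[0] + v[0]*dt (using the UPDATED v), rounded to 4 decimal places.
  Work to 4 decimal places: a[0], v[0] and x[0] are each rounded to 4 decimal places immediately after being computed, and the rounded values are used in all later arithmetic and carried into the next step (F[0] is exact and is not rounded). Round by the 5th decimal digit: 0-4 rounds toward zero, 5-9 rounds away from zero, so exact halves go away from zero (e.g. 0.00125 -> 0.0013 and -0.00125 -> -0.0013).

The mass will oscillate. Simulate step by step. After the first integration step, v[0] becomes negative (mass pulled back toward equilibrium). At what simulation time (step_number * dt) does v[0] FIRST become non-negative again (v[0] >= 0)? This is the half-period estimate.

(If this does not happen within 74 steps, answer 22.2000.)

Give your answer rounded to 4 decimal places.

Step 0: x=[8.1000] v=[0.0000]
Step 1: x=[7.4574] v=[-2.1420]
Step 2: x=[6.3688] v=[-3.6286]
Step 3: x=[5.1674] v=[-4.0048]
Step 4: x=[4.2207] v=[-3.1556]
Step 5: x=[3.8185] v=[-1.3407]
Step 6: x=[4.0838] v=[0.8844]
First v>=0 after going negative at step 6, time=1.8000

Answer: 1.8000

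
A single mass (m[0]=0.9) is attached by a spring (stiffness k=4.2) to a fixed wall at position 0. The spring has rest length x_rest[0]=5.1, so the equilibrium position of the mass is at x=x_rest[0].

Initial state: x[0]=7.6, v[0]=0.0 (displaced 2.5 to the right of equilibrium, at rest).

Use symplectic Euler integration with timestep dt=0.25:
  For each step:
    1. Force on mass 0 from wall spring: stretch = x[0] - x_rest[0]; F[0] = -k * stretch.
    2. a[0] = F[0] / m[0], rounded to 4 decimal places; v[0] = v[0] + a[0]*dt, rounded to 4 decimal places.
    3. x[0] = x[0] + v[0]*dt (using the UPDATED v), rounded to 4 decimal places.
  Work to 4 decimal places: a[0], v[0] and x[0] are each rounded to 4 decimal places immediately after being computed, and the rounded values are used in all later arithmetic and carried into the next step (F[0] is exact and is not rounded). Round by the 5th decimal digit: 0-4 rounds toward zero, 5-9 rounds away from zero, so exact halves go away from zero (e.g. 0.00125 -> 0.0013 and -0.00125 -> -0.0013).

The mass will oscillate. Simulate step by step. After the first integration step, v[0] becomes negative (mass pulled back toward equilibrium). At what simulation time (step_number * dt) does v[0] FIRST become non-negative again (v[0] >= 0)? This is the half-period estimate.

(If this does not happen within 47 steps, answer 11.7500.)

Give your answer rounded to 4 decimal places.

Step 0: x=[7.6000] v=[0.0000]
Step 1: x=[6.8708] v=[-2.9167]
Step 2: x=[5.6252] v=[-4.9826]
Step 3: x=[4.2264] v=[-5.5953]
Step 4: x=[3.0824] v=[-4.5761]
Step 5: x=[2.5269] v=[-2.2222]
Step 6: x=[2.7219] v=[0.7798]
First v>=0 after going negative at step 6, time=1.5000

Answer: 1.5000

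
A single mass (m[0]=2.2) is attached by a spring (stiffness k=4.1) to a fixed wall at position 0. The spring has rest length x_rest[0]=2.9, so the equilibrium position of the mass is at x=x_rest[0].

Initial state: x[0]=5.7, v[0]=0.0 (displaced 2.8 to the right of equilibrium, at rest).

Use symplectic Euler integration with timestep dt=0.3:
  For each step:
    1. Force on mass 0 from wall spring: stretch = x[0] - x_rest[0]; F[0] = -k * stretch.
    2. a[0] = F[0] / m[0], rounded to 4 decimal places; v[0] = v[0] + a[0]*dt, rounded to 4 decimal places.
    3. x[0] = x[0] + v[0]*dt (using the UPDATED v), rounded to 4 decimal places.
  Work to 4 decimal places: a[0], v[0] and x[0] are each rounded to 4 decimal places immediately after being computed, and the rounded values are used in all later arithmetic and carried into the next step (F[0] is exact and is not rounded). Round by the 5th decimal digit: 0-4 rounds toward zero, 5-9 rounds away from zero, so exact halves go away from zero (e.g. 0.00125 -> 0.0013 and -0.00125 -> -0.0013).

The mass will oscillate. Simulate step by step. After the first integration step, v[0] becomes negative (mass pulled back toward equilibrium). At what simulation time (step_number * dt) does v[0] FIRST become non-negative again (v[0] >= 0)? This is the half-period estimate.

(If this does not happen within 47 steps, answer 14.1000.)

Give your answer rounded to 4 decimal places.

Step 0: x=[5.7000] v=[0.0000]
Step 1: x=[5.2304] v=[-1.5655]
Step 2: x=[4.3699] v=[-2.8684]
Step 3: x=[3.2628] v=[-3.6902]
Step 4: x=[2.0949] v=[-3.8930]
Step 5: x=[1.0620] v=[-3.4429]
Step 6: x=[0.3374] v=[-2.4153]
Step 7: x=[0.0426] v=[-0.9826]
Step 8: x=[0.2271] v=[0.6150]
First v>=0 after going negative at step 8, time=2.4000

Answer: 2.4000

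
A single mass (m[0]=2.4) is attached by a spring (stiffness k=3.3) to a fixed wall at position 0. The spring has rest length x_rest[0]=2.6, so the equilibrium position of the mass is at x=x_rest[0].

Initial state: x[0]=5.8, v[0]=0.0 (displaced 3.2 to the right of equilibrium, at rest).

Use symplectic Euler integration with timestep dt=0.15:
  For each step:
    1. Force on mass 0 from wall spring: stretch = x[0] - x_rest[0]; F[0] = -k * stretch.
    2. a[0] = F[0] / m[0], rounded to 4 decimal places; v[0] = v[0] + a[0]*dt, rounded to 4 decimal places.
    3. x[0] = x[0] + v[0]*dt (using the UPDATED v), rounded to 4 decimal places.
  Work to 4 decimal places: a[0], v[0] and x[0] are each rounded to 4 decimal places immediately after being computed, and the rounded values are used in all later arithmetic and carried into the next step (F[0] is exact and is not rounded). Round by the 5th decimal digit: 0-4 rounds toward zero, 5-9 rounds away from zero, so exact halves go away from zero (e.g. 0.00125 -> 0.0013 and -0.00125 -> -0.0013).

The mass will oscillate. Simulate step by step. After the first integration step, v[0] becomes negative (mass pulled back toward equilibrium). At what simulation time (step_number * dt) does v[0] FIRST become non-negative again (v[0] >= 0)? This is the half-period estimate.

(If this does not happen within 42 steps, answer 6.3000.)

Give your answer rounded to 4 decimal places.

Step 0: x=[5.8000] v=[0.0000]
Step 1: x=[5.7010] v=[-0.6600]
Step 2: x=[5.5061] v=[-1.2996]
Step 3: x=[5.2213] v=[-1.8990]
Step 4: x=[4.8554] v=[-2.4396]
Step 5: x=[4.4197] v=[-2.9048]
Step 6: x=[3.9277] v=[-3.2801]
Step 7: x=[3.3946] v=[-3.5539]
Step 8: x=[2.8369] v=[-3.7178]
Step 9: x=[2.2719] v=[-3.7667]
Step 10: x=[1.7171] v=[-3.6990]
Step 11: x=[1.1896] v=[-3.5169]
Step 12: x=[0.7057] v=[-3.2260]
Step 13: x=[0.2804] v=[-2.8353]
Step 14: x=[-0.0731] v=[-2.3569]
Step 15: x=[-0.3439] v=[-1.8056]
Step 16: x=[-0.5237] v=[-1.1984]
Step 17: x=[-0.6068] v=[-0.5541]
Step 18: x=[-0.5907] v=[0.1073]
First v>=0 after going negative at step 18, time=2.7000

Answer: 2.7000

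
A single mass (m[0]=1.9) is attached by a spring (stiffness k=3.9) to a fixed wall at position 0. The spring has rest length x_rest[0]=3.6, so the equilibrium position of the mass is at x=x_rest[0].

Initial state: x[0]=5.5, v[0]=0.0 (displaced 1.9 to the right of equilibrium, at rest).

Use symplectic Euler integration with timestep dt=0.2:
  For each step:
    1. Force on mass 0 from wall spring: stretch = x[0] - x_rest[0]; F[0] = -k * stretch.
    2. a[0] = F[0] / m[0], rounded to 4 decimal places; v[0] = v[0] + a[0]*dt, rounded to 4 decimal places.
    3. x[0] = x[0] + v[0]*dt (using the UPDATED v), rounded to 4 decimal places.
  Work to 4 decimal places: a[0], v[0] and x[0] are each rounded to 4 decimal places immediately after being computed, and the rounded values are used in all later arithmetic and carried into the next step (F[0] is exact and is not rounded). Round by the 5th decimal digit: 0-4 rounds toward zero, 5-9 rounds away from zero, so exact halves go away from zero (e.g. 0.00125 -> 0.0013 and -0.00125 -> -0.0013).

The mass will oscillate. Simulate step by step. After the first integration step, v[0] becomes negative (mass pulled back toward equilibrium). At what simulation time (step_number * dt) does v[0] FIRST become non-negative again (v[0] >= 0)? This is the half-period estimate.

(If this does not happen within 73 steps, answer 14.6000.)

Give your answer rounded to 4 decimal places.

Answer: 2.2000

Derivation:
Step 0: x=[5.5000] v=[0.0000]
Step 1: x=[5.3440] v=[-0.7800]
Step 2: x=[5.0448] v=[-1.4960]
Step 3: x=[4.6270] v=[-2.0891]
Step 4: x=[4.1249] v=[-2.5107]
Step 5: x=[3.5797] v=[-2.7262]
Step 6: x=[3.0361] v=[-2.7179]
Step 7: x=[2.5388] v=[-2.4864]
Step 8: x=[2.1287] v=[-2.0507]
Step 9: x=[1.8394] v=[-1.4467]
Step 10: x=[1.6946] v=[-0.7239]
Step 11: x=[1.7063] v=[0.0583]
First v>=0 after going negative at step 11, time=2.2000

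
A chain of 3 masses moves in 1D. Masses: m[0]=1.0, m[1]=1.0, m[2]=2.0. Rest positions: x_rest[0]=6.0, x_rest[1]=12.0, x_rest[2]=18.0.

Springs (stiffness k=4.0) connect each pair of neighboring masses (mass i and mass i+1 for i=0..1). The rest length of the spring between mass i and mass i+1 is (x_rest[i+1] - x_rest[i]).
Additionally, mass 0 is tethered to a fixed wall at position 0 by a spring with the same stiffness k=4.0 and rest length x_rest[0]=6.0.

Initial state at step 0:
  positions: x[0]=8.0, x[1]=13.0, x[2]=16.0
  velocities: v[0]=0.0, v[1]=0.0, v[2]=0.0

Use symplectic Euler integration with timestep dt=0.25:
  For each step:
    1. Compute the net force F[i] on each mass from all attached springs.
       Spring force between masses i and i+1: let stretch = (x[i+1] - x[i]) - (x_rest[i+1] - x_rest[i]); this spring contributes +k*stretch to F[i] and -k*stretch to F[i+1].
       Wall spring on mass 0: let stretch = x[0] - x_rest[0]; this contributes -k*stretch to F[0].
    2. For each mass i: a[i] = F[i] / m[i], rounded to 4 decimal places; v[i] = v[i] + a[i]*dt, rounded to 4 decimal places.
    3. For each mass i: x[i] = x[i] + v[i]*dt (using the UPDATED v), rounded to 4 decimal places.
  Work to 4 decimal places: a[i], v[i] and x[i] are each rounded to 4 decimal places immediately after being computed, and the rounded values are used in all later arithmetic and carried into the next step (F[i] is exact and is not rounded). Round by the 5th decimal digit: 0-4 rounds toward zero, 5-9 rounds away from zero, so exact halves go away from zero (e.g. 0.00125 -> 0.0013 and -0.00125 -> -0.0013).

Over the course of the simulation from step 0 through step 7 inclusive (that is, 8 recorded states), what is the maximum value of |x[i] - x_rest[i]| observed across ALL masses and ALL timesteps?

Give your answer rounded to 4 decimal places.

Answer: 2.6302

Derivation:
Step 0: x=[8.0000 13.0000 16.0000] v=[0.0000 0.0000 0.0000]
Step 1: x=[7.2500 12.5000 16.3750] v=[-3.0000 -2.0000 1.5000]
Step 2: x=[6.0000 11.6563 17.0156] v=[-5.0000 -3.3750 2.5625]
Step 3: x=[4.6641 10.7383 17.7363] v=[-5.3437 -3.6720 2.8829]
Step 4: x=[3.6807 10.0513 18.3323] v=[-3.9336 -2.7482 2.3839]
Step 5: x=[3.3698 9.8419 18.6432] v=[-1.2437 -0.8378 1.2434]
Step 6: x=[3.8345 10.2148 18.6039] v=[1.8586 1.4914 -0.1573]
Step 7: x=[4.9356 11.0899 18.2659] v=[4.4044 3.5002 -1.3519]
Max displacement = 2.6302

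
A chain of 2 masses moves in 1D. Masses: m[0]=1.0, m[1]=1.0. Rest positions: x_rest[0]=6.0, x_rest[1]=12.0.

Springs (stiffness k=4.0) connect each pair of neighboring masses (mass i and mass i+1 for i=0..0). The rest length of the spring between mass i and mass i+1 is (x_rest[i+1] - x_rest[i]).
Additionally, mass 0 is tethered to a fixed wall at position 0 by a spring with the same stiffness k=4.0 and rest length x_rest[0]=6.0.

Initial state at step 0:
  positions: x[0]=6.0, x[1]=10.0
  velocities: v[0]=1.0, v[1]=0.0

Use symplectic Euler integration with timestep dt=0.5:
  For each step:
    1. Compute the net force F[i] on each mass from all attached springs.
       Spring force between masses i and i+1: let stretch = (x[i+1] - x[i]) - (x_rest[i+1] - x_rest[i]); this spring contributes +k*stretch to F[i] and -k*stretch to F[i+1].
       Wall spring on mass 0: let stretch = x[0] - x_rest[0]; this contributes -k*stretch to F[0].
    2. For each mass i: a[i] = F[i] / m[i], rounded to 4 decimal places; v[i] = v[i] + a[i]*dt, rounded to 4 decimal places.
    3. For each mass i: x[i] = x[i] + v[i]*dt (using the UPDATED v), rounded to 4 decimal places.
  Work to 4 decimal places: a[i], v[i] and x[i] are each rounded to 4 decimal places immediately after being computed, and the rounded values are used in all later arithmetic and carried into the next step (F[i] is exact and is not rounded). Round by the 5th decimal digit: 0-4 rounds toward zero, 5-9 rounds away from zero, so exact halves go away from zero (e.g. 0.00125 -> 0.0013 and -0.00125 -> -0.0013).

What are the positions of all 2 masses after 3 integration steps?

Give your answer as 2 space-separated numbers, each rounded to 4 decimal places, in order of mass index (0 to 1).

Answer: 8.0000 12.5000

Derivation:
Step 0: x=[6.0000 10.0000] v=[1.0000 0.0000]
Step 1: x=[4.5000 12.0000] v=[-3.0000 4.0000]
Step 2: x=[6.0000 12.5000] v=[3.0000 1.0000]
Step 3: x=[8.0000 12.5000] v=[4.0000 0.0000]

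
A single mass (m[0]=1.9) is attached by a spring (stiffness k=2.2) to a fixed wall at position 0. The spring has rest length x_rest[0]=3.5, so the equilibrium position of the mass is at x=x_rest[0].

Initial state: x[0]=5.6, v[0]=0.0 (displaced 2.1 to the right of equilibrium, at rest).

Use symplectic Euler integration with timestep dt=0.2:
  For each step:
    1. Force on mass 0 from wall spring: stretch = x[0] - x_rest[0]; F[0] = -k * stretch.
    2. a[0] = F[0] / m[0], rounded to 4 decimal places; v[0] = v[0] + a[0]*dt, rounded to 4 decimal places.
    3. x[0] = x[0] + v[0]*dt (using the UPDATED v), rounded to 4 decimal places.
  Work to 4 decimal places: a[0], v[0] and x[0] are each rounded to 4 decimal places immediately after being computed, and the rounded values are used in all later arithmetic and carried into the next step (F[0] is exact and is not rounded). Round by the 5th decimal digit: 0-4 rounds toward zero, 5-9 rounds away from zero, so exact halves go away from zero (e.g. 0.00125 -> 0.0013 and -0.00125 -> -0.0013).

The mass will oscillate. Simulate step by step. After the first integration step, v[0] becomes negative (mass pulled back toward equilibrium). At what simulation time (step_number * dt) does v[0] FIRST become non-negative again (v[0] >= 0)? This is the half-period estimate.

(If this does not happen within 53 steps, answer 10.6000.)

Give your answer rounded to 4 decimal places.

Answer: 3.0000

Derivation:
Step 0: x=[5.6000] v=[0.0000]
Step 1: x=[5.5027] v=[-0.4863]
Step 2: x=[5.3127] v=[-0.9501]
Step 3: x=[5.0387] v=[-1.3699]
Step 4: x=[4.6935] v=[-1.7262]
Step 5: x=[4.2930] v=[-2.0026]
Step 6: x=[3.8558] v=[-2.1862]
Step 7: x=[3.4021] v=[-2.2686]
Step 8: x=[2.9529] v=[-2.2459]
Step 9: x=[2.5291] v=[-2.1192]
Step 10: x=[2.1502] v=[-1.8944]
Step 11: x=[1.8338] v=[-1.5818]
Step 12: x=[1.5946] v=[-1.1959]
Step 13: x=[1.4437] v=[-0.7546]
Step 14: x=[1.3880] v=[-0.2784]
Step 15: x=[1.4301] v=[0.2107]
First v>=0 after going negative at step 15, time=3.0000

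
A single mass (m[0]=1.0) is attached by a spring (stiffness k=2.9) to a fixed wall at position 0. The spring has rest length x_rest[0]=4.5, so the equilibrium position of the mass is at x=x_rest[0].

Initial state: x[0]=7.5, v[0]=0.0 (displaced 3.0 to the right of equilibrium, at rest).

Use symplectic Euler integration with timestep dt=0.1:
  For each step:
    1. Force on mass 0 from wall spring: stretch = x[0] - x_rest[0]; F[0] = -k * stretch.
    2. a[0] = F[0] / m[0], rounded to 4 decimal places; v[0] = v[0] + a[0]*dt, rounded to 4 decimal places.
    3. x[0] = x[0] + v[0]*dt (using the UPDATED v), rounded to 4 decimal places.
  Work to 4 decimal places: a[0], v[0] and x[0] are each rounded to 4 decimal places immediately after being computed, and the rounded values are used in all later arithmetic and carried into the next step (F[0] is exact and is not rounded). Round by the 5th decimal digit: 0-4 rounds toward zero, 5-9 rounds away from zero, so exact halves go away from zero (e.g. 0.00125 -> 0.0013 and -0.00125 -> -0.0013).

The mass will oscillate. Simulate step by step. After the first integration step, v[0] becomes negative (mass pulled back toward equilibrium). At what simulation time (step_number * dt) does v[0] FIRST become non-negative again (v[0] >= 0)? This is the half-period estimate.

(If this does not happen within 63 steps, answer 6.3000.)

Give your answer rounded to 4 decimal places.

Answer: 1.9000

Derivation:
Step 0: x=[7.5000] v=[0.0000]
Step 1: x=[7.4130] v=[-0.8700]
Step 2: x=[7.2415] v=[-1.7148]
Step 3: x=[6.9905] v=[-2.5098]
Step 4: x=[6.6673] v=[-3.2321]
Step 5: x=[6.2812] v=[-3.8606]
Step 6: x=[5.8435] v=[-4.3772]
Step 7: x=[5.3668] v=[-4.7668]
Step 8: x=[4.8650] v=[-5.0182]
Step 9: x=[4.3526] v=[-5.1241]
Step 10: x=[3.8445] v=[-5.0814]
Step 11: x=[3.3554] v=[-4.8913]
Step 12: x=[2.8995] v=[-4.5594]
Step 13: x=[2.4900] v=[-4.0953]
Step 14: x=[2.1388] v=[-3.5124]
Step 15: x=[1.8560] v=[-2.8277]
Step 16: x=[1.6499] v=[-2.0609]
Step 17: x=[1.5265] v=[-1.2344]
Step 18: x=[1.4893] v=[-0.3721]
Step 19: x=[1.5394] v=[0.5010]
First v>=0 after going negative at step 19, time=1.9000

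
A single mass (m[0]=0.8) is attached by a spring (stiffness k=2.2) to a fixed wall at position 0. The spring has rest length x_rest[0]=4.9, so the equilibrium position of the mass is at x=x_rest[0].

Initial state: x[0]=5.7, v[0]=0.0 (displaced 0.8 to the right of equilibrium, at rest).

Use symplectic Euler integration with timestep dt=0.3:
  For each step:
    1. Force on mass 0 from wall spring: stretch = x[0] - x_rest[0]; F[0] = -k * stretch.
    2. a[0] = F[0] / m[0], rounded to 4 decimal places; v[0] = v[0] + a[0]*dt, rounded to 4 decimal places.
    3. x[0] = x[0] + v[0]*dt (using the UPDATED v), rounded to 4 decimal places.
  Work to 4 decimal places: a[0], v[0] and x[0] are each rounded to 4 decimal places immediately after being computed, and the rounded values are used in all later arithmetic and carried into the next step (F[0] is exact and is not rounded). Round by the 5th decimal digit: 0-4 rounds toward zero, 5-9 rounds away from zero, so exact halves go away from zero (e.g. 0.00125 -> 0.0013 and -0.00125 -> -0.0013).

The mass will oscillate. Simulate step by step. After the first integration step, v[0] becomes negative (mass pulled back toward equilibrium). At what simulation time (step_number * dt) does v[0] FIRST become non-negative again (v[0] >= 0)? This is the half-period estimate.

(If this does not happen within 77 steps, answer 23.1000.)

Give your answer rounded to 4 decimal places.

Answer: 2.1000

Derivation:
Step 0: x=[5.7000] v=[0.0000]
Step 1: x=[5.5020] v=[-0.6600]
Step 2: x=[5.1550] v=[-1.1567]
Step 3: x=[4.7449] v=[-1.3671]
Step 4: x=[4.3731] v=[-1.2392]
Step 5: x=[4.1318] v=[-0.8045]
Step 6: x=[4.0806] v=[-0.1707]
Step 7: x=[4.2322] v=[0.5053]
First v>=0 after going negative at step 7, time=2.1000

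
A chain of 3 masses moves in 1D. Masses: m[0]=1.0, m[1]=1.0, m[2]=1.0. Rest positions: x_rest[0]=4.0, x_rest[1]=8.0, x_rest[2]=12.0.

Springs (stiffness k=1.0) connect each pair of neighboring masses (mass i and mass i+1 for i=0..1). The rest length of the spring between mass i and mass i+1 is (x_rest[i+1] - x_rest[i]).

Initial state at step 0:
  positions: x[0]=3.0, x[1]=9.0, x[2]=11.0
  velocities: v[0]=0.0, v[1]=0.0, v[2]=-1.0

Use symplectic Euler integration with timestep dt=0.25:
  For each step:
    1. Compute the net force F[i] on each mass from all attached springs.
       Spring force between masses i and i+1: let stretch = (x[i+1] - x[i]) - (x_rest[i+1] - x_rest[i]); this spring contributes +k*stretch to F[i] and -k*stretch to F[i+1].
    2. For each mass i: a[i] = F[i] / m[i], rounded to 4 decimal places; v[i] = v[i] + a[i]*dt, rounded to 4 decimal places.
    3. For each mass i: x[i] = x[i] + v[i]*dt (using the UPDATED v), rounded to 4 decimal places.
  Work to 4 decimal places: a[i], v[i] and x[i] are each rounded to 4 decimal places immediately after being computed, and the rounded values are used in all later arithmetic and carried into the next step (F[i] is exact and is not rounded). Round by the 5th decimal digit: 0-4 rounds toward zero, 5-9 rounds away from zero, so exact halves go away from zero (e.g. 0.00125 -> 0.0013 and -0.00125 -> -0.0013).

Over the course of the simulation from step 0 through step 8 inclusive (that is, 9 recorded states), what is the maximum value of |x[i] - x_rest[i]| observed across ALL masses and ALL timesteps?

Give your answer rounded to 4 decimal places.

Answer: 2.2535

Derivation:
Step 0: x=[3.0000 9.0000 11.0000] v=[0.0000 0.0000 -1.0000]
Step 1: x=[3.1250 8.7500 10.8750] v=[0.5000 -1.0000 -0.5000]
Step 2: x=[3.3516 8.2813 10.8672] v=[0.9063 -1.8750 -0.0313]
Step 3: x=[3.6363 7.6661 10.9478] v=[1.1387 -2.4610 0.3222]
Step 4: x=[3.9229 7.0041 11.0733] v=[1.1462 -2.6480 0.5018]
Step 5: x=[4.1520 6.4039 11.1944] v=[0.9165 -2.4010 0.4845]
Step 6: x=[4.2719 5.9623 11.2661] v=[0.4795 -1.7664 0.2869]
Step 7: x=[4.2474 5.7465 11.2563] v=[-0.0979 -0.8631 -0.0391]
Step 8: x=[4.0666 5.7814 11.1522] v=[-0.7231 0.1396 -0.4166]
Max displacement = 2.2535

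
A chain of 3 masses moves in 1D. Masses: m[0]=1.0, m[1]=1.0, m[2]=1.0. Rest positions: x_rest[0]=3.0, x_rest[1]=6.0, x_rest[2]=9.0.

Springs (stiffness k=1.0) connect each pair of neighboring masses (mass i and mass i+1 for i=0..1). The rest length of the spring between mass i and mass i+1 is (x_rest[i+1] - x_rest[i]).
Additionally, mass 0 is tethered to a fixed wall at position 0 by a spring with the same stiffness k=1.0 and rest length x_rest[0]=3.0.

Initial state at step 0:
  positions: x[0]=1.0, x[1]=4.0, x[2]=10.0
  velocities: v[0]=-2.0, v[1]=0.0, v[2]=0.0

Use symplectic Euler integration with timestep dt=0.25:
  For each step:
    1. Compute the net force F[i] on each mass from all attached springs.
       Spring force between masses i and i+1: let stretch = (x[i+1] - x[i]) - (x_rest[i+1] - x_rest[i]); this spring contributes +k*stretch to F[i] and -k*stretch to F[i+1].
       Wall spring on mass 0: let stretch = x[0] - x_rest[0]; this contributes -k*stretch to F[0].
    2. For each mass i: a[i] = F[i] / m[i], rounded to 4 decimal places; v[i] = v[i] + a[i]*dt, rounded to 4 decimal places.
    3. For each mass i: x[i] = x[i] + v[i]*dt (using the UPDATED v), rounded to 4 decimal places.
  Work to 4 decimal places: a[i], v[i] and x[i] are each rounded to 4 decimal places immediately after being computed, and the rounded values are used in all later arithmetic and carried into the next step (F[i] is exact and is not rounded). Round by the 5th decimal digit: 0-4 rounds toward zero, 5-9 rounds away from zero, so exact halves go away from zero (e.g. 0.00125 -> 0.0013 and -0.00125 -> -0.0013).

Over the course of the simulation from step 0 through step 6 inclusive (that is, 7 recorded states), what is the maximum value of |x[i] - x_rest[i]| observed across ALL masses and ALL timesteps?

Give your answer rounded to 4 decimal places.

Step 0: x=[1.0000 4.0000 10.0000] v=[-2.0000 0.0000 0.0000]
Step 1: x=[0.6250 4.1875 9.8125] v=[-1.5000 0.7500 -0.7500]
Step 2: x=[0.4336 4.5039 9.4609] v=[-0.7656 1.2656 -1.4063]
Step 3: x=[0.4695 4.8757 8.9870] v=[0.1436 1.4873 -1.8956]
Step 4: x=[0.7515 5.2291 8.4437] v=[1.1278 1.4136 -2.1734]
Step 5: x=[1.2663 5.5036 7.8869] v=[2.0593 1.0979 -2.2271]
Step 6: x=[1.9668 5.6622 7.3687] v=[2.8021 0.6344 -2.0729]
Max displacement = 2.5664

Answer: 2.5664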